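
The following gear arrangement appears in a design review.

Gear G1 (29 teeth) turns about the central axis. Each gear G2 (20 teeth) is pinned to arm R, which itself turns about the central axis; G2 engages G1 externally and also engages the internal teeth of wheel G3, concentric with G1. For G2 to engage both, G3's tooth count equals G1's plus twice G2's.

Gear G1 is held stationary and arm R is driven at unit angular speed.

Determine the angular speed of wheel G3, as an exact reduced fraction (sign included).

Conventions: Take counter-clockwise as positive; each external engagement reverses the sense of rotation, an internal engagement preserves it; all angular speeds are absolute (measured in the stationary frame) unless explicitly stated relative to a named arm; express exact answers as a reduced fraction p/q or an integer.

98/69

class = planetary set [G3 = 29+2·20 = 69; Willis about the carrier]
ring teeth: 29 + 2·20 = 69
29(ω_sun−ω_arm) = −69(ω_ring−ω_arm),  ω_sun = 0, ω_arm = 1
ω_ring = 1 − (29/69)(0−1) = 98/69
exact speed ratio = 98/69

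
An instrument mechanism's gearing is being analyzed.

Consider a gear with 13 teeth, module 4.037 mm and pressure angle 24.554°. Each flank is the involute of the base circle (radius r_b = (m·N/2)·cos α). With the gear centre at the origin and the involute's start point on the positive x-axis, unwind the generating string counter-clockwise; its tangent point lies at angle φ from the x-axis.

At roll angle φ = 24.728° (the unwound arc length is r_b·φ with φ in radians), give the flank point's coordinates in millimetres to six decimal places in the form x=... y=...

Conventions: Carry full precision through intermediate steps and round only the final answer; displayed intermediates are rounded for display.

x=25.987982 y=0.627733

single-mesh involute tooth geometry (13T wheel at module 4.037)
pitch radius r_p = m·N/2 = 4.037·13/2 = 26.240500
base radius r_b = r_p·cos α = 26.240500·cos 24.554° = 23.867572
roll angle φ = 24.728° = 0.43158502 rad
x = r_b·(cos φ + φ·sin φ) = 25.987982
y = r_b·(sin φ − φ·cos φ) = 0.627733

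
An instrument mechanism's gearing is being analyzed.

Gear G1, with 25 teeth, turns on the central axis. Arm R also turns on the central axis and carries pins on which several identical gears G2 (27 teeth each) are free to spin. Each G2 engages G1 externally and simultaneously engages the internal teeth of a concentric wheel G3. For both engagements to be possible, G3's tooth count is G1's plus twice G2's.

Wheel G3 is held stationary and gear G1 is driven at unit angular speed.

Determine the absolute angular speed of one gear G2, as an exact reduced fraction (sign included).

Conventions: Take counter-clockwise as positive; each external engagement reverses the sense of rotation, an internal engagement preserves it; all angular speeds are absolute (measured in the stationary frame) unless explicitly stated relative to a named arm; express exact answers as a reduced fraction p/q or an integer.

-25/54

recognized (axles ride arm R): planetary set, 25/27/79 teeth
ring teeth: 25 + 2·27 = 79
25(ω_sun−ω_arm) = −79(ω_ring−ω_arm),  ω_ring = 0, ω_sun = 1
25(1−ω_arm) = −79(0−ω_arm)  ⇒  104·ω_arm = 25  ⇒  ω_arm = 25/104
sun–planet mesh: 25·(1−25/104) = −27·(ω_p−ω_arm)  ⇒  ω_p−ω_arm = -1975/2808
ω_p = 25/104 − 1975/2808 = -25/54
exact speed ratio = -25/54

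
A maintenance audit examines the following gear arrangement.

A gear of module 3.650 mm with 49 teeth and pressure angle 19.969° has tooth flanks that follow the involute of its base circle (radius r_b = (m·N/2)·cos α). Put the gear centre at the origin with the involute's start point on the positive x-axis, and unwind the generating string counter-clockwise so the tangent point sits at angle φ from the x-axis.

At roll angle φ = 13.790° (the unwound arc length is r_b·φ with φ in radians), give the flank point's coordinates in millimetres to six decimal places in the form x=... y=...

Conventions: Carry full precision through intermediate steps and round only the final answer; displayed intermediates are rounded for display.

recognized (one wheel, involute flank): single-mesh tooth geometry, m = 3.650, N = 49
pitch radius r_p = m·N/2 = 3.650·49/2 = 89.425000
base radius r_b = r_p·cos α = 89.425000·cos 19.969° = 84.048548
roll angle φ = 13.790° = 0.24068090 rad
x = r_b·(cos φ + φ·sin φ) = 86.447761
y = r_b·(sin φ − φ·cos φ) = 0.388343

x=86.447761 y=0.388343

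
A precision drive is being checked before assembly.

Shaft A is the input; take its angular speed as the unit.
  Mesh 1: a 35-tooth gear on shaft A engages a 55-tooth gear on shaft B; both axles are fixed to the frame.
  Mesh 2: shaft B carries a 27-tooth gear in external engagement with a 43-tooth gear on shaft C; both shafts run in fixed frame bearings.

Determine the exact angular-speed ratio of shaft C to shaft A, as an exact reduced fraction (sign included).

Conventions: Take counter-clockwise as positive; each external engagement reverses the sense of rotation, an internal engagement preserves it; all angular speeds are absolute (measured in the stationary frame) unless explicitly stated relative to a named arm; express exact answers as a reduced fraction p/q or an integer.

class = fixed-axis compound train [2 meshes; 2 ratios multiply, 2 sense flips]
mesh 1 [35T→55T]: running ratio 7/11, sense −
mesh 2 [27T→43T]: running ratio 189/473, sense +
ω_out/ω_in = 189/473

189/473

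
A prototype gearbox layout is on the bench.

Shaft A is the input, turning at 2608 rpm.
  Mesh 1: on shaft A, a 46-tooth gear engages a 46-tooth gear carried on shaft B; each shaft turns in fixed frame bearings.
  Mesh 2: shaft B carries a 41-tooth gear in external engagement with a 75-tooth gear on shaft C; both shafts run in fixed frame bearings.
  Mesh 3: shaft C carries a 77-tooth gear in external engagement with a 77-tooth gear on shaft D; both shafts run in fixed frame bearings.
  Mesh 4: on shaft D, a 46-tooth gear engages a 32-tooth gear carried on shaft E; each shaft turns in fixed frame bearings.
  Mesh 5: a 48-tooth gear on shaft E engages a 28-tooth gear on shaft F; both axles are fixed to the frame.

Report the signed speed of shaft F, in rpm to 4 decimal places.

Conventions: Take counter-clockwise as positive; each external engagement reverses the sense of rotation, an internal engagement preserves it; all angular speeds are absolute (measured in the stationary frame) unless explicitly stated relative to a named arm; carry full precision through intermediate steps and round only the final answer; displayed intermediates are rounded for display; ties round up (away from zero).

topology: fixed-axis compound train — 5 meshes, A→F
mesh 1 [46T→46T]: ω = 2608.0000×46/46 = 2608.0000 rpm, sense flips to −
mesh 2 [41T→75T]: ω = 2608.0000×41/75 = 1425.7067 rpm, sense flips to +
mesh 3 [77T→77T]: ω = 1425.7067×77/77 = 1425.7067 rpm, sense flips to −
mesh 4 [46T→32T]: ω = 1425.7067×46/32 = 2049.4533 rpm, sense flips to +
mesh 5 [48T→28T]: ω = 2049.4533×48/28 = 3513.3486 rpm, sense flips to −
signed output speed = -3513.3486 rpm

-3513.3486 rpm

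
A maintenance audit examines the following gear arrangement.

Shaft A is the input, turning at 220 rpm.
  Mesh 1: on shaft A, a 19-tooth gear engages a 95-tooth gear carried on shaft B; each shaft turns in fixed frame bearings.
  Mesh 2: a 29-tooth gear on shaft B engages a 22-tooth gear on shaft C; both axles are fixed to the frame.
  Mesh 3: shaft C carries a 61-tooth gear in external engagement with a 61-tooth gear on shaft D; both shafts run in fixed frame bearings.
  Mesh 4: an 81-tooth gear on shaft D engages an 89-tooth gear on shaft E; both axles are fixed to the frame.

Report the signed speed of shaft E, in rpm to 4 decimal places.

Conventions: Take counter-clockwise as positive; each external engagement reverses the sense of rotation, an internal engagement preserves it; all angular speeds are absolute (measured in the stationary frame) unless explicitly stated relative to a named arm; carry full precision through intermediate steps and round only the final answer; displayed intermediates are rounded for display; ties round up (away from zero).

+52.7865 rpm

recognized (5 fixed axles, 4 meshes): fixed-axis compound train
mesh 1 [19T→95T]: ω = 220.0000×19/95 = 44.0000 rpm, sense flips to −
mesh 2 [29T→22T]: ω = 44.0000×29/22 = 58.0000 rpm, sense flips to +
mesh 3 [61T→61T]: ω = 58.0000×61/61 = 58.0000 rpm, sense flips to −
mesh 4 [81T→89T]: ω = 58.0000×81/89 = 52.7865 rpm, sense flips to +
signed output speed = +52.7865 rpm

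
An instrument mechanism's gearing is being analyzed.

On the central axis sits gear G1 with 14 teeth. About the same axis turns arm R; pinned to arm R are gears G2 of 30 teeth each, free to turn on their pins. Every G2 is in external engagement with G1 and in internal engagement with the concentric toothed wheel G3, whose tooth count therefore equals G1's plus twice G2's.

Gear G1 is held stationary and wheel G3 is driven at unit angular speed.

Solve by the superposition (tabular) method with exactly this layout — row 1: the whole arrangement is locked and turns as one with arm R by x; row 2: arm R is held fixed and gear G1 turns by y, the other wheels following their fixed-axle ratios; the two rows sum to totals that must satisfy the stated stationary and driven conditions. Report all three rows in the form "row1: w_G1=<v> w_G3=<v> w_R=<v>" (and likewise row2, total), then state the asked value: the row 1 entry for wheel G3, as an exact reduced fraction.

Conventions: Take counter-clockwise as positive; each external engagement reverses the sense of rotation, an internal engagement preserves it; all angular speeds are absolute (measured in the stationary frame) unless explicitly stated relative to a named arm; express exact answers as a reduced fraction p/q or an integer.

topology: planetary set — G1 14T / G2 30T / G3 74T, arm = carrier (Willis)
row 1: whole set turns with the arm by x
superposition row 2 [arm held]: sun y, ring −(14/74)·y, arm 0
boundary: total ω_sun = x + y = 0 and total ω_ring = x − (14/74)·y = 1  ⇒  y = -37/44, x = 37/44
row 2 ring = −(14/74)·(-37/44) = 7/44
totals (row 1 + row 2): sun 37/44 + (-37/44) = 0, ring 37/44 + 7/44 = 1, arm 37/44 + 0 = 37/44
asked cell (row1, ring) = 37/44

row1: w_G1=37/44 w_G3=37/44 w_R=37/44
row2: w_G1=-37/44 w_G3=7/44 w_R=0
total: w_G1=0 w_G3=1 w_R=37/44
asked value: 37/44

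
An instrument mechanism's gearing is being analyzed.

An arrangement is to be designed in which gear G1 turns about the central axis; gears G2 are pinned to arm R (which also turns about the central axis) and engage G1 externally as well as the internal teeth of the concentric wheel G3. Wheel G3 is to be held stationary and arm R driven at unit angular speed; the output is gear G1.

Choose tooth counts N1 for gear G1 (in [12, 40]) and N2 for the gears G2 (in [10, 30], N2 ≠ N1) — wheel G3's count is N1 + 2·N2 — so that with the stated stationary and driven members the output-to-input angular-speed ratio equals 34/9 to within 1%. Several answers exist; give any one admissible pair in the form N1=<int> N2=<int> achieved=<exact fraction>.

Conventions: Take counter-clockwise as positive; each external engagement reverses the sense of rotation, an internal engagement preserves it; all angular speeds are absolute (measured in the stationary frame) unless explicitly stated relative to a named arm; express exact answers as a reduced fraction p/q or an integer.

topology: planetary set — design target 34/9, arm = carrier (Willis)
Willis with ω_ring = 0: ω_sun/ω_arm = (N1+N3)/N1; set equal to 34/9  ⇒  N3/N1 = 34/9 − 1 = 25/9
N3 = N1 + 2·N2  ⇒  N2/N1 = (N3/N1 − 1)/2 = (25/9 − 1)/2 = 8/9
smallest multiple with N1 ≥ 12 and N2 ≥ 10: k = 2  ⇒  N1 = 2·9 = 18, N2 = 2·8 = 16 (N1 ≤ 40, N2 ≤ 30, N2 ≠ N1 ✓), N3 = 18 + 2·16 = 50
check: (N1+N3)/N1 with N1 = 18, N3 = 50 gives 34/9; |achieved − target| = 0 ≤ 17/450 ✓

N1=18 N2=16 achieved=34/9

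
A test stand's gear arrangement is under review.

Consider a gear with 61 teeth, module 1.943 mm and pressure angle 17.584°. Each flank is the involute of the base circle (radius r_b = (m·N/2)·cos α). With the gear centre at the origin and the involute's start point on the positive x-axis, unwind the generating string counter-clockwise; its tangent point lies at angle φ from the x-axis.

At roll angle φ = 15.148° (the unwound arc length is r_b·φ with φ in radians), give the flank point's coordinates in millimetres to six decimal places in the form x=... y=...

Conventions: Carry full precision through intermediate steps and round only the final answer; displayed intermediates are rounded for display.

x=58.432503 y=0.345564

recognized (one wheel, involute flank): single-mesh tooth geometry, m = 1.943, N = 61
pitch radius r_p = m·N/2 = 1.943·61/2 = 59.261500
base radius r_b = r_p·cos α = 59.261500·cos 17.584° = 56.492510
roll angle φ = 15.148° = 0.26438248 rad
x = r_b·(cos φ + φ·sin φ) = 58.432503
y = r_b·(sin φ − φ·cos φ) = 0.345564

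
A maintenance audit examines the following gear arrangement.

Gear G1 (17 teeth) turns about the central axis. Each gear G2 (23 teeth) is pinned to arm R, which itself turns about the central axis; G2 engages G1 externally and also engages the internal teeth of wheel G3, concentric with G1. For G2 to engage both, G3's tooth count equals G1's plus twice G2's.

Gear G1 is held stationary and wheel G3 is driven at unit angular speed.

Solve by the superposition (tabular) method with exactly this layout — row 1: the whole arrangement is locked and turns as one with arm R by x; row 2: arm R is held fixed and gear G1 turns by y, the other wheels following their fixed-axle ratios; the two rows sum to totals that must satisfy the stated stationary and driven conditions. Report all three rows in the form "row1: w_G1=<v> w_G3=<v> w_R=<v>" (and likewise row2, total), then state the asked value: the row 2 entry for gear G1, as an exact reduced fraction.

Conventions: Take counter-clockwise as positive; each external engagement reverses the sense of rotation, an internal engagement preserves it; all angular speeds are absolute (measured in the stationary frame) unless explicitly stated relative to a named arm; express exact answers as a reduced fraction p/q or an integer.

topology: planetary set — G1 17T / G2 23T / G3 63T, arm = carrier (Willis)
row 1 (train locked, turned with arm): all members turn x
superposition row 2 [arm held]: sun y, ring −(17/63)·y, arm 0
boundary: total ω_sun = x + y = 0 and total ω_ring = x − (17/63)·y = 1  ⇒  y = -63/80, x = 63/80
row 2 ring = −(17/63)·(-63/80) = 17/80
totals (row 1 + row 2): sun 63/80 + (-63/80) = 0, ring 63/80 + 17/80 = 1, arm 63/80 + 0 = 63/80
asked cell (row2, sun) = -63/80

row1: w_G1=63/80 w_G3=63/80 w_R=63/80
row2: w_G1=-63/80 w_G3=17/80 w_R=0
total: w_G1=0 w_G3=1 w_R=63/80
asked value: -63/80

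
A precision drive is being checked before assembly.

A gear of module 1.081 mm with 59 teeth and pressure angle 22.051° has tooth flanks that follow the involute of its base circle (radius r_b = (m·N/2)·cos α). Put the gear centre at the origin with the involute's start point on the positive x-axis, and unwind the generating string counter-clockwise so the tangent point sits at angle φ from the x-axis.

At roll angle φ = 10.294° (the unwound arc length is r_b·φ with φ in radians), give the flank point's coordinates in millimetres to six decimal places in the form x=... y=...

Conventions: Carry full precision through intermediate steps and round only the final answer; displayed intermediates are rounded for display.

x=30.029977 y=0.056953

single-mesh involute tooth geometry (59T wheel at module 1.081)
pitch radius r_p = m·N/2 = 1.081·59/2 = 31.889500
base radius r_b = r_p·cos α = 31.889500·cos 22.051° = 29.556784
roll angle φ = 10.294° = 0.17966419 rad
x = r_b·(cos φ + φ·sin φ) = 30.029977
y = r_b·(sin φ − φ·cos φ) = 0.056953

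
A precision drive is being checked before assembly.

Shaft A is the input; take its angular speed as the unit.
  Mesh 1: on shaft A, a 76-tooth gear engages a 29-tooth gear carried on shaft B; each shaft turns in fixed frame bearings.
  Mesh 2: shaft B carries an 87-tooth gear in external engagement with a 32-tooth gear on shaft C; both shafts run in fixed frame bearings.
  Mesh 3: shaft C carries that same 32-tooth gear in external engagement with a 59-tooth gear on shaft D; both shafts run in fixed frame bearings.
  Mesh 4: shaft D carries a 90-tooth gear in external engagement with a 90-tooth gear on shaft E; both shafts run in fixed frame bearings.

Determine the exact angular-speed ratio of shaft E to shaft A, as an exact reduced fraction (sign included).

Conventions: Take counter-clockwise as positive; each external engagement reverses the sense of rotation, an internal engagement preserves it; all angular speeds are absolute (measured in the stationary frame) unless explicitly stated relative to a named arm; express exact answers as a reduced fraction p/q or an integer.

class = fixed-axis compound train [4 meshes; 4 ratios multiply, 4 sense flips]
mesh 1 [76T→29T]: running ratio 76/29, sense −
mesh 2 [87T→32T]: running ratio 57/8, sense +
mesh 3 [32T→59T]: running ratio 228/59, sense −
mesh 4 [90T→90T]: running ratio 228/59, sense +
ω_out/ω_in = 228/59

228/59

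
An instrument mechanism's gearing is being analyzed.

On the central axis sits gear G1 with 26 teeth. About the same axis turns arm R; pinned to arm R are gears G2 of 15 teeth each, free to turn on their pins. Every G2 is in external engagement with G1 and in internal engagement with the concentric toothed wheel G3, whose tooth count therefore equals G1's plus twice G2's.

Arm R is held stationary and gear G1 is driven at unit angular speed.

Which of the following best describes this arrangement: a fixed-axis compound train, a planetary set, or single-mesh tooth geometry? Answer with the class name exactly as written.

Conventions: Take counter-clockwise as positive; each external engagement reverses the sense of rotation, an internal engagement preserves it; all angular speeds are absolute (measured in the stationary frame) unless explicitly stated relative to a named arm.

planetary set

class = planetary set [G3 = 26+2·15 = 56; Willis about the carrier]
classification: planetary set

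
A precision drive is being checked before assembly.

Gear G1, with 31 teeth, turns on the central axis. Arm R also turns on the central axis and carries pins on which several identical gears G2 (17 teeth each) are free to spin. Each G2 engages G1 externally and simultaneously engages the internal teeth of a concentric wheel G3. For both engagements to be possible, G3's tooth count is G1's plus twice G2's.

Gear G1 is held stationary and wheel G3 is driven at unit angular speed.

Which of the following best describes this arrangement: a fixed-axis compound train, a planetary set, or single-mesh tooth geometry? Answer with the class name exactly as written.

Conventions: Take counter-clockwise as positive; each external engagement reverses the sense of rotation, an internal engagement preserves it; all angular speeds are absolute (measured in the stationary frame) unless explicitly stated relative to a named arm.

recognized (axles ride arm R): planetary set, 31/17/65 teeth
classification: planetary set

planetary set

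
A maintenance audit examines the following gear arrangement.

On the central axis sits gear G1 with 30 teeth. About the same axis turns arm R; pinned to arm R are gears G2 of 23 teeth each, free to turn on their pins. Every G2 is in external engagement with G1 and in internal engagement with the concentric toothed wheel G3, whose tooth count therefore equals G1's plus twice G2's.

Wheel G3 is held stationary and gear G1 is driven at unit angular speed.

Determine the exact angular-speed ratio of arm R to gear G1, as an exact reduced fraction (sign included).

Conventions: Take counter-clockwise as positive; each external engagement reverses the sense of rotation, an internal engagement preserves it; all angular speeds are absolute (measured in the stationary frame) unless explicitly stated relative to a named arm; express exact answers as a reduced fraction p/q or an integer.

recognized (axles ride arm R): planetary set, 30/23/76 teeth
ring teeth: 30 + 2·23 = 76
30(ω_sun−ω_arm) = −76(ω_ring−ω_arm),  ω_ring = 0, ω_sun = 1
30(1−ω_arm) = −76(0−ω_arm)  ⇒  106·ω_arm = 30  ⇒  ω_arm = 15/53
ω_out/ω_in = 15/53

15/53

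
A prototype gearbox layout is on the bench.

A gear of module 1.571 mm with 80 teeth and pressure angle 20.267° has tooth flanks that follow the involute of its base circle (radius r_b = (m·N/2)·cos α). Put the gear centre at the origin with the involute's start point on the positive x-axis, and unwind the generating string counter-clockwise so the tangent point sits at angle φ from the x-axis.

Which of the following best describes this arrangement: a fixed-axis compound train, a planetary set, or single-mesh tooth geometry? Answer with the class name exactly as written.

single-mesh tooth geometry

class = single-mesh tooth geometry [base-circle involute, m = 1.571, 80T]
classification: single-mesh tooth geometry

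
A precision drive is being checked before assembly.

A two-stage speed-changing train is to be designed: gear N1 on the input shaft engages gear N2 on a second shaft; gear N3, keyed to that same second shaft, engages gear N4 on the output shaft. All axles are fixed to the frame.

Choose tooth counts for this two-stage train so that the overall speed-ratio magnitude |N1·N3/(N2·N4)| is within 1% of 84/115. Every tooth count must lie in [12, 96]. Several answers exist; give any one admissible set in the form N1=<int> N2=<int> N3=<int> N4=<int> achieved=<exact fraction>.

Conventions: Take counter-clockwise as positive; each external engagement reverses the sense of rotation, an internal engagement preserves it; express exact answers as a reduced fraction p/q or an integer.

N1=12 N2=15 N3=21 N4=23 achieved=84/115

2-stage fixed-axis compound train for ratio 84/115
target = 84/115 in lowest terms: an exact hit needs N1·N3 = k·84 and N2·N4 = k·115 for one integer k, every count in [12, 96]; additionally prefer no 1:1 stage (N1 ≠ N2, N3 ≠ N4)
k = 1…2: no 1:1-free in-range split of k·84 and k·115 into factor pairs; take k = 3
k = 3: N1·N3 = 252 = 12·21, N2·N4 = 345 = 15·23
achieved = 12·21/(15·23) = 84/115; |achieved − target| = 0 ≤ 21/2875 ✓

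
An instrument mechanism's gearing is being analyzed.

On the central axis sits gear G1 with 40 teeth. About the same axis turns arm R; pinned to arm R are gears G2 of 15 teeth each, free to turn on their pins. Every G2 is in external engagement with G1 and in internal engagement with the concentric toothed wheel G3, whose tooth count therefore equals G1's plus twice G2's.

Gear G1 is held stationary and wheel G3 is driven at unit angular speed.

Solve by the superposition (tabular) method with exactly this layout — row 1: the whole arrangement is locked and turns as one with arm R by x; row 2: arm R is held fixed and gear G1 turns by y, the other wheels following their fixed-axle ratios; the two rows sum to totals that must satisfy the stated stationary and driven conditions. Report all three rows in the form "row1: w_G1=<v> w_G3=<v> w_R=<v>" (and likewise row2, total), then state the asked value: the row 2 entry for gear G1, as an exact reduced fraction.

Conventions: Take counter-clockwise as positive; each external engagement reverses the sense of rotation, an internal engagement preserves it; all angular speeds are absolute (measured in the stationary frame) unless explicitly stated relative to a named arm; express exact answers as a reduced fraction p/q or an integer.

row1: w_G1=7/11 w_G3=7/11 w_R=7/11
row2: w_G1=-7/11 w_G3=4/11 w_R=0
total: w_G1=0 w_G3=1 w_R=7/11
asked value: -7/11

class = planetary set [G3 = 40+2·15 = 70; Willis about the carrier]
superposition row 1 [locked train]: every member turns x
superposition row 2 [arm held]: sun y, ring −(40/70)·y, arm 0
boundary: total ω_sun = x + y = 0 and total ω_ring = x − (40/70)·y = 1  ⇒  y = -7/11, x = 7/11
row 2 ring = −(40/70)·(-7/11) = 4/11
totals (row 1 + row 2): sun 7/11 + (-7/11) = 0, ring 7/11 + 4/11 = 1, arm 7/11 + 0 = 7/11
asked cell (row2, sun) = -7/11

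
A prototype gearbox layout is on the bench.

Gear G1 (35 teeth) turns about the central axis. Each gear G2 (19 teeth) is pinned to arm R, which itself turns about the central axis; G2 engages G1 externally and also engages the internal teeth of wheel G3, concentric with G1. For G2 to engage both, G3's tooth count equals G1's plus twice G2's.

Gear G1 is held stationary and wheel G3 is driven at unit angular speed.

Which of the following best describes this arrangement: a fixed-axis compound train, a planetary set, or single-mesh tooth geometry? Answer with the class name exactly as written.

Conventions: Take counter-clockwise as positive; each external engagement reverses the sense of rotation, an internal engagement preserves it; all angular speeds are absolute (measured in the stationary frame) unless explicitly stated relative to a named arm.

planetary set

topology: planetary set — G1 35T / G2 19T / G3 73T, arm = carrier (Willis)
classification: planetary set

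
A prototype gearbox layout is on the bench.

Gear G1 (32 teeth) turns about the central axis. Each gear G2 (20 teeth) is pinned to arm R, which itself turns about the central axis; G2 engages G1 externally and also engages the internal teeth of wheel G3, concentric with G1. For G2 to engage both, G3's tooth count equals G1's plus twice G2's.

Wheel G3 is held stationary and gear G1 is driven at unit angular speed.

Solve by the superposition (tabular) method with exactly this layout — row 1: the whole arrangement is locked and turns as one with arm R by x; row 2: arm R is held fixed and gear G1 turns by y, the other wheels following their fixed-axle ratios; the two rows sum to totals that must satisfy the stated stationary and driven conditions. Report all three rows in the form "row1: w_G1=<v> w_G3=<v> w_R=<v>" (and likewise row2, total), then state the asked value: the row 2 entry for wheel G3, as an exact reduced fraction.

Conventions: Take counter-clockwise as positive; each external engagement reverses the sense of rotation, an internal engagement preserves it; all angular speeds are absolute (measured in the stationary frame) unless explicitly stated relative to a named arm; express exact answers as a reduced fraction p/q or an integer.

row1: w_G1=4/13 w_G3=4/13 w_R=4/13
row2: w_G1=9/13 w_G3=-4/13 w_R=0
total: w_G1=1 w_G3=0 w_R=4/13
asked value: -4/13

recognized (axles ride arm R): planetary set, 32/20/72 teeth
row 1 — lock + rotate with arm: ω_sun = ω_ring = ω_arm = x
row 2: sun turns y, ring = −(32/72)·y, arm 0
boundary: total ω_ring = x − (32/72)·y = 0 and total ω_sun = x + y = 1  ⇒  y = 9/13, x = 4/13
row 2 ring = −(32/72)·9/13 = -4/13
totals (row 1 + row 2): sun 4/13 + 9/13 = 1, ring 4/13 + (-4/13) = 0, arm 4/13 + 0 = 4/13
asked cell (row2, ring) = -4/13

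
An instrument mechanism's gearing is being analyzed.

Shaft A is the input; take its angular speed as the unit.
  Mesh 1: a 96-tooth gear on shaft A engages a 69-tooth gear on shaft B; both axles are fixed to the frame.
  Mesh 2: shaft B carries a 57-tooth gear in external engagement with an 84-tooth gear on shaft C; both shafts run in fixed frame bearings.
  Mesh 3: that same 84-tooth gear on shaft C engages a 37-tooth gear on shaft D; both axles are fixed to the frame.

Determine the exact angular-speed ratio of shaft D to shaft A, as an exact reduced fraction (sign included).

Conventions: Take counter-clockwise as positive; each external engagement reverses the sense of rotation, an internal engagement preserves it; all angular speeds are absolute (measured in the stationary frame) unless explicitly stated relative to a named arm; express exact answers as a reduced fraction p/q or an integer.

class = fixed-axis compound train [3 meshes; 3 ratios multiply, 3 sense flips]
mesh 1 [96T→69T]: running ratio 32/23, sense −
mesh 2 [57T→84T]: running ratio 152/161, sense +
mesh 3 [84T→37T]: running ratio 1824/851, sense −
ω_out/ω_in = -1824/851

-1824/851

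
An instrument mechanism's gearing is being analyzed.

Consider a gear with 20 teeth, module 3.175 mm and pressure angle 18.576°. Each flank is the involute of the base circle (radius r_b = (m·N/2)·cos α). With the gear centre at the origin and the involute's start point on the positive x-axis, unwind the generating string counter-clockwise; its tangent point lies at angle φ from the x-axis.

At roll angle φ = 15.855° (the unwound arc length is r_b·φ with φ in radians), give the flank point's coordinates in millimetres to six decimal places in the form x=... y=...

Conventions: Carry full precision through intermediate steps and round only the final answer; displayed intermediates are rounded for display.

class = single-mesh tooth geometry [base-circle involute, m = 3.175, 20T]
pitch radius r_p = m·N/2 = 3.175·20/2 = 31.750000
base radius r_b = r_p·cos α = 31.750000·cos 18.576° = 30.095886
roll angle φ = 15.855° = 0.27672195 rad
x = r_b·(cos φ + φ·sin φ) = 31.226218
y = r_b·(sin φ − φ·cos φ) = 0.210954

x=31.226218 y=0.210954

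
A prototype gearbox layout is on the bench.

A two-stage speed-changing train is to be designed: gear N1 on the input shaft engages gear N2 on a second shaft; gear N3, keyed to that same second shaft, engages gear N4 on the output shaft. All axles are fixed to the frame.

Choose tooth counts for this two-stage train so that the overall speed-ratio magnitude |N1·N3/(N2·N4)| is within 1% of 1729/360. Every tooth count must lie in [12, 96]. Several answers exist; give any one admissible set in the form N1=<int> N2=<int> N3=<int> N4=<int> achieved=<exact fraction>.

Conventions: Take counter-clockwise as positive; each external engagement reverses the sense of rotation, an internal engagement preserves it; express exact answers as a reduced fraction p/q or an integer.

2-stage fixed-axis compound train for ratio 1729/360
target = 1729/360 in lowest terms: an exact hit needs N1·N3 = k·1729 and N2·N4 = k·360 for one integer k, every count in [12, 96]; additionally prefer no 1:1 stage (N1 ≠ N2, N3 ≠ N4)
k = 1: N1·N3 = 1729 = 19·91, N2·N4 = 360 = 12·30
achieved = 19·91/(12·30) = 1729/360; |achieved − target| = 0 ≤ 1729/36000 ✓

N1=19 N2=12 N3=91 N4=30 achieved=1729/360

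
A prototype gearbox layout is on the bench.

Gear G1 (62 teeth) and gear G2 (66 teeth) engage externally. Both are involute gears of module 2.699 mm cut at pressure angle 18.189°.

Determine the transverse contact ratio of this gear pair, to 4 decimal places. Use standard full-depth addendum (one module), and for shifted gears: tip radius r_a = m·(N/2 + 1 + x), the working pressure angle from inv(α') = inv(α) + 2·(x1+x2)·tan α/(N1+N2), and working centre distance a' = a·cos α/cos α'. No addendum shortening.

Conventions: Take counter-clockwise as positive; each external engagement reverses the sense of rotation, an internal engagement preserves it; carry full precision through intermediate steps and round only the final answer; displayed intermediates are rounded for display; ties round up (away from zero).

1.9081

class = single-mesh tooth geometry [involute pair 62T × 66T, m = 2.699]
base radii: r_b1 = 79.488227, r_b2 = 84.616500
tip radii: r_a1 = 86.368000, r_a2 = 91.766000
no profile shift: α' = α, a' = a
action lengths: √(r_a1²−r_b1²) = 33.779478, √(r_a2²−r_b2²) = 35.511219
base pitch p_b = π·m·cos α = 8.055472
CR = (33.779478 + 35.511219 − 172.736000·sin 18.18900°)/8.055472 = 1.908109
contact ratio ≈ 1.9081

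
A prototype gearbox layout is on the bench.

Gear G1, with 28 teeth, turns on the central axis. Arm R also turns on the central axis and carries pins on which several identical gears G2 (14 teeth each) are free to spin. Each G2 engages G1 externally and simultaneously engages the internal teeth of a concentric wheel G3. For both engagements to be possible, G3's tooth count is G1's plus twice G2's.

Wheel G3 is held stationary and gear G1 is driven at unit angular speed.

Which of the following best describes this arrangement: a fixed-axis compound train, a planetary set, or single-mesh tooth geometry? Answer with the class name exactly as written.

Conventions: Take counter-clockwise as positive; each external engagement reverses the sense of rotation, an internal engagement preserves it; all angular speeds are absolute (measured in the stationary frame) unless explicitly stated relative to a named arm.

class = planetary set [G3 = 28+2·14 = 56; Willis about the carrier]
classification: planetary set

planetary set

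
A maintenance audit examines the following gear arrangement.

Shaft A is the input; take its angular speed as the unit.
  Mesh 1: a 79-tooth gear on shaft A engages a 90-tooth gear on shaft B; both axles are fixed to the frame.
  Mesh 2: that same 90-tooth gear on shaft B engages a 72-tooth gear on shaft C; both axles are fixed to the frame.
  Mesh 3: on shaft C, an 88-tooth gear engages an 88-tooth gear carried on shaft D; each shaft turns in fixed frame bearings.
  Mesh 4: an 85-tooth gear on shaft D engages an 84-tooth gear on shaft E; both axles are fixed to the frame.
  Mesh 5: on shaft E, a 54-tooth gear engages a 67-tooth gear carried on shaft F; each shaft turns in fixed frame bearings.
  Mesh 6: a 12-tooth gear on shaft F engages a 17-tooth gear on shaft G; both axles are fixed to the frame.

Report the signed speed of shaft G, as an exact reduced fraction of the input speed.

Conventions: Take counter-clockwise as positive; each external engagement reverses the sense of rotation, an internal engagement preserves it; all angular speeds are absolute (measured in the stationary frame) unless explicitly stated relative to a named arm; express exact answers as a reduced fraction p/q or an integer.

1185/1876

6-mesh fixed-axis compound train (all bearings frame-fixed)
mesh 1 [79T→90T]: |ω|/ω_in = 1×79/90 = 79/90, sense flips to −
mesh 2 [90T→72T]: |ω|/ω_in = (79/90)×90/72 = 79/72, sense flips to +
mesh 3 [88T→88T]: |ω|/ω_in = (79/72)×88/88 = 79/72, sense flips to −
mesh 4 [85T→84T]: |ω|/ω_in = (79/72)×85/84 = 6715/6048, sense flips to +
mesh 5 [54T→67T]: |ω|/ω_in = (6715/6048)×54/67 = 6715/7504, sense flips to −
mesh 6 [12T→17T]: |ω|/ω_in = (6715/7504)×12/17 = 1185/1876, sense flips to +
signed output speed (× input speed) = 1185/1876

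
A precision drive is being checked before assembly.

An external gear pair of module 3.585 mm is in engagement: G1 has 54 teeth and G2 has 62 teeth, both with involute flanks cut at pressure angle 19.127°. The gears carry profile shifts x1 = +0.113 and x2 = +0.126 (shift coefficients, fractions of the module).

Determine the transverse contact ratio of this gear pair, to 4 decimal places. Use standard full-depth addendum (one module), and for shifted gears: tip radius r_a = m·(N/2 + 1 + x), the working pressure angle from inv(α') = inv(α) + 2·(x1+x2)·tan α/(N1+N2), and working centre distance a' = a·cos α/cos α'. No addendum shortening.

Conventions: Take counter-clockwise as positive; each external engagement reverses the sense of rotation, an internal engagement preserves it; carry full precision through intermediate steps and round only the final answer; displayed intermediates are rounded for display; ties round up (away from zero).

1.7876

recognized (one external pair, fixed centres): single-mesh tooth geometry, m = 3.585, N1 = 54, N2 = 62
base radii: r_b1 = 91.451394, r_b2 = 104.999749
tip radii: r_a1 = 100.785105, r_a2 = 115.171710
inv(α') = inv(19.127°) + 2·(+0.113+0.126)·tan α/(54+62) = 0.01440884  ⇒  α' = 19.78314°
a' = a·cos α / cos α' = 207.9300·cos 19.127°/cos 19.78314° = 208.772825
action lengths: √(r_a1²−r_b1²) = 42.358941, √(r_a2²−r_b2²) = 47.324154
base pitch p_b = π·m·cos α = 10.640853
CR = (42.358941 + 47.324154 − 208.772825·sin 19.78314°)/10.640853 = 1.787605
contact ratio ≈ 1.7876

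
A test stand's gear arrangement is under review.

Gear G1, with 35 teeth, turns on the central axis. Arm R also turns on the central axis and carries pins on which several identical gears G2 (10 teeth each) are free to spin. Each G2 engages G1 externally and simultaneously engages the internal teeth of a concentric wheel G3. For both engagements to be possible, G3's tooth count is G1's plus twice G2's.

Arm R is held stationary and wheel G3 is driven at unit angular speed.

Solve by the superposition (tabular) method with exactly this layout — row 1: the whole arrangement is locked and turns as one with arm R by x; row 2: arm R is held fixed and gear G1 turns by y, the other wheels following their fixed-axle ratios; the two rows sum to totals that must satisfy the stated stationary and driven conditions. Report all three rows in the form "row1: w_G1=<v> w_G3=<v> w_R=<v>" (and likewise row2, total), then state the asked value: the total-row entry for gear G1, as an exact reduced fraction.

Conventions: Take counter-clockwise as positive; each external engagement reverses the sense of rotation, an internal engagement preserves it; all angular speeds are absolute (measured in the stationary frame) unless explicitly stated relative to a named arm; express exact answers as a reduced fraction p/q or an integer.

topology: planetary set — G1 35T / G2 10T / G3 55T, arm = carrier (Willis)
row 1: whole set turns with the arm by x
row 2 (arm held, sun turns y): ω_ring = −(35/55)·y, ω_arm = 0
boundary: total ω_arm = x = 0 and total ω_ring = x − (35/55)·y = 1  ⇒  y = -11/7, x = 0
row 2 ring = −(35/55)·(-11/7) = 1
totals (row 1 + row 2): sun 0 + (-11/7) = -11/7, ring 0 + 1 = 1, arm 0 + 0 = 0
asked cell (total, sun) = -11/7

row1: w_G1=0 w_G3=0 w_R=0
row2: w_G1=-11/7 w_G3=1 w_R=0
total: w_G1=-11/7 w_G3=1 w_R=0
asked value: -11/7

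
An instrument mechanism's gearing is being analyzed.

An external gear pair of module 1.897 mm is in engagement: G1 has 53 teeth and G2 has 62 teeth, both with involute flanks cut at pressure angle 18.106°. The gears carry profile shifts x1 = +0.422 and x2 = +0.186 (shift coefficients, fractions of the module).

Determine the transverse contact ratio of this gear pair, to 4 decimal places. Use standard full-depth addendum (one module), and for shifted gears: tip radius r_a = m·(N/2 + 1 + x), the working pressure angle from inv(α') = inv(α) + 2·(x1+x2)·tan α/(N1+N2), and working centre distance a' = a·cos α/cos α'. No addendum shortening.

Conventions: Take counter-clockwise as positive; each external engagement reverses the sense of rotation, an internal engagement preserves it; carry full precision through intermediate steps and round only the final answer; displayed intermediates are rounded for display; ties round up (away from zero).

topology: single-mesh involute geometry — m = 1.897, 53T/62T pair
base radii: r_b1 = 47.781265, r_b2 = 55.895065
tip radii: r_a1 = 52.968034, r_a2 = 61.056842
inv(α') = inv(18.106°) + 2·(+0.422+0.186)·tan α/(53+62) = 0.01441429  ⇒  α' = 19.78555°
a' = a·cos α / cos α' = 109.0775·cos 18.106°/cos 19.78555° = 110.180719
action lengths: √(r_a1²−r_b1²) = 22.859644, √(r_a2²−r_b2²) = 24.569893
base pitch p_b = π·m·cos α = 5.664501
CR = (22.859644 + 24.569893 − 110.180719·sin 19.78555°)/5.664501 = 1.788913
contact ratio ≈ 1.7889

1.7889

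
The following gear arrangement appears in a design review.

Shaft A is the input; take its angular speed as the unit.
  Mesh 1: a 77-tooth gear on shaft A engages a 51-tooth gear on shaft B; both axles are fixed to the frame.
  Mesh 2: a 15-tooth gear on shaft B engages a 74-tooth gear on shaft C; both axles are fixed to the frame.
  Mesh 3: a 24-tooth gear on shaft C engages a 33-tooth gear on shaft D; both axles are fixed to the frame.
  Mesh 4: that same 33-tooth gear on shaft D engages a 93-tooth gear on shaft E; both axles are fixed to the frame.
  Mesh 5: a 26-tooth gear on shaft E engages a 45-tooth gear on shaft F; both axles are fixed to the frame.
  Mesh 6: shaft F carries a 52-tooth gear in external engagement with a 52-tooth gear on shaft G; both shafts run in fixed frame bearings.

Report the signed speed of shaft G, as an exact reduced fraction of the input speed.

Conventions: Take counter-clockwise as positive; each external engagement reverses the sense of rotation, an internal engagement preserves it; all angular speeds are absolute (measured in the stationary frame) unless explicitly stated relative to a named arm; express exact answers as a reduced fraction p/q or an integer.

8008/175491

6-mesh fixed-axis compound train (all bearings frame-fixed)
mesh 1 [77T→51T]: |ω|/ω_in = 1×77/51 = 77/51, sense flips to −
mesh 2 [15T→74T]: |ω|/ω_in = (77/51)×15/74 = 385/1258, sense flips to +
mesh 3 [24T→33T]: |ω|/ω_in = (385/1258)×24/33 = 140/629, sense flips to −
mesh 4 [33T→93T]: |ω|/ω_in = (140/629)×33/93 = 1540/19499, sense flips to +
mesh 5 [26T→45T]: |ω|/ω_in = (1540/19499)×26/45 = 8008/175491, sense flips to −
mesh 6 [52T→52T]: |ω|/ω_in = (8008/175491)×52/52 = 8008/175491, sense flips to +
signed output speed (× input speed) = 8008/175491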